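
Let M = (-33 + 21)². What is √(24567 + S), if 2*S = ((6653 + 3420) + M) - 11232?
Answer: √96238/2 ≈ 155.11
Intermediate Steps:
M = 144 (M = (-12)² = 144)
S = -1015/2 (S = (((6653 + 3420) + 144) - 11232)/2 = ((10073 + 144) - 11232)/2 = (10217 - 11232)/2 = (½)*(-1015) = -1015/2 ≈ -507.50)
√(24567 + S) = √(24567 - 1015/2) = √(48119/2) = √96238/2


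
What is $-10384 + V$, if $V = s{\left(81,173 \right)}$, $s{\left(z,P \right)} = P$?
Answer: $-10211$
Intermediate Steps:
$V = 173$
$-10384 + V = -10384 + 173 = -10211$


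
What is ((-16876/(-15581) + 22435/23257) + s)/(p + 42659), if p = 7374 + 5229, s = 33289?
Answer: 6031793830240/10012571336027 ≈ 0.60242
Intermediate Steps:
p = 12603
((-16876/(-15581) + 22435/23257) + s)/(p + 42659) = ((-16876/(-15581) + 22435/23257) + 33289)/(12603 + 42659) = ((-16876*(-1/15581) + 22435*(1/23257)) + 33289)/55262 = ((16876/15581 + 22435/23257) + 33289)*(1/55262) = (742044867/362367317 + 33289)*(1/55262) = (12063587660480/362367317)*(1/55262) = 6031793830240/10012571336027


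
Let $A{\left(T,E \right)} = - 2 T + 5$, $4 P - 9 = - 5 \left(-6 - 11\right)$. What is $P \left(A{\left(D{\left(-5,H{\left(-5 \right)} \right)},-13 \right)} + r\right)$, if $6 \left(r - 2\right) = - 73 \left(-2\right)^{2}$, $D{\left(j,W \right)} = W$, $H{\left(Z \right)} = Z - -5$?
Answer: $- \frac{5875}{6} \approx -979.17$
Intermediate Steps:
$H{\left(Z \right)} = 5 + Z$ ($H{\left(Z \right)} = Z + 5 = 5 + Z$)
$P = \frac{47}{2}$ ($P = \frac{9}{4} + \frac{\left(-5\right) \left(-6 - 11\right)}{4} = \frac{9}{4} + \frac{\left(-5\right) \left(-17\right)}{4} = \frac{9}{4} + \frac{1}{4} \cdot 85 = \frac{9}{4} + \frac{85}{4} = \frac{47}{2} \approx 23.5$)
$r = - \frac{140}{3}$ ($r = 2 + \frac{\left(-73\right) \left(-2\right)^{2}}{6} = 2 + \frac{\left(-73\right) 4}{6} = 2 + \frac{1}{6} \left(-292\right) = 2 - \frac{146}{3} = - \frac{140}{3} \approx -46.667$)
$A{\left(T,E \right)} = 5 - 2 T$
$P \left(A{\left(D{\left(-5,H{\left(-5 \right)} \right)},-13 \right)} + r\right) = \frac{47 \left(\left(5 - 2 \left(5 - 5\right)\right) - \frac{140}{3}\right)}{2} = \frac{47 \left(\left(5 - 0\right) - \frac{140}{3}\right)}{2} = \frac{47 \left(\left(5 + 0\right) - \frac{140}{3}\right)}{2} = \frac{47 \left(5 - \frac{140}{3}\right)}{2} = \frac{47}{2} \left(- \frac{125}{3}\right) = - \frac{5875}{6}$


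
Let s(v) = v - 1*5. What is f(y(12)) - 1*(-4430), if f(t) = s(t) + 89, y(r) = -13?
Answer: 4501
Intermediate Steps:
s(v) = -5 + v (s(v) = v - 5 = -5 + v)
f(t) = 84 + t (f(t) = (-5 + t) + 89 = 84 + t)
f(y(12)) - 1*(-4430) = (84 - 13) - 1*(-4430) = 71 + 4430 = 4501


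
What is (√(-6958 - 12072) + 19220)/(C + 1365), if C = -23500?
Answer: -3844/4427 - I*√19030/22135 ≈ -0.86831 - 0.0062322*I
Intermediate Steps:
(√(-6958 - 12072) + 19220)/(C + 1365) = (√(-6958 - 12072) + 19220)/(-23500 + 1365) = (√(-19030) + 19220)/(-22135) = (I*√19030 + 19220)*(-1/22135) = (19220 + I*√19030)*(-1/22135) = -3844/4427 - I*√19030/22135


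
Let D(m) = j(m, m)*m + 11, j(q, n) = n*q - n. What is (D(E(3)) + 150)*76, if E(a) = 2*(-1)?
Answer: 11324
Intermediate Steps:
E(a) = -2
j(q, n) = -n + n*q
D(m) = 11 + m**2*(-1 + m) (D(m) = (m*(-1 + m))*m + 11 = m**2*(-1 + m) + 11 = 11 + m**2*(-1 + m))
(D(E(3)) + 150)*76 = ((11 + (-2)**2*(-1 - 2)) + 150)*76 = ((11 + 4*(-3)) + 150)*76 = ((11 - 12) + 150)*76 = (-1 + 150)*76 = 149*76 = 11324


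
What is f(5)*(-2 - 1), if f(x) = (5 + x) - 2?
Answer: -24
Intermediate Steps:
f(x) = 3 + x
f(5)*(-2 - 1) = (3 + 5)*(-2 - 1) = 8*(-3) = -24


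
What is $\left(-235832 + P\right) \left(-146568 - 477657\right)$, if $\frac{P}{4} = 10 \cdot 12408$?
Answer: $-162603121800$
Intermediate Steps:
$P = 496320$ ($P = 4 \cdot 10 \cdot 12408 = 4 \cdot 124080 = 496320$)
$\left(-235832 + P\right) \left(-146568 - 477657\right) = \left(-235832 + 496320\right) \left(-146568 - 477657\right) = 260488 \left(-624225\right) = -162603121800$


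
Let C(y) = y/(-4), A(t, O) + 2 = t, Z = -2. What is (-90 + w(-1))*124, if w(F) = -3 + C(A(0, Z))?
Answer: -11470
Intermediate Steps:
A(t, O) = -2 + t
C(y) = -y/4 (C(y) = y*(-¼) = -y/4)
w(F) = -5/2 (w(F) = -3 - (-2 + 0)/4 = -3 - ¼*(-2) = -3 + ½ = -5/2)
(-90 + w(-1))*124 = (-90 - 5/2)*124 = -185/2*124 = -11470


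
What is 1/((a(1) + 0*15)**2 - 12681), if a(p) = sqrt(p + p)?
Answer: -1/12679 ≈ -7.8871e-5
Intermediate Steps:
a(p) = sqrt(2)*sqrt(p) (a(p) = sqrt(2*p) = sqrt(2)*sqrt(p))
1/((a(1) + 0*15)**2 - 12681) = 1/((sqrt(2)*sqrt(1) + 0*15)**2 - 12681) = 1/((sqrt(2)*1 + 0)**2 - 12681) = 1/((sqrt(2) + 0)**2 - 12681) = 1/((sqrt(2))**2 - 12681) = 1/(2 - 12681) = 1/(-12679) = -1/12679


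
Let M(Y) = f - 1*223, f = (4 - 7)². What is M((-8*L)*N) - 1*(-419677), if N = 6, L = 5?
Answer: 419463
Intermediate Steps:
f = 9 (f = (-3)² = 9)
M(Y) = -214 (M(Y) = 9 - 1*223 = 9 - 223 = -214)
M((-8*L)*N) - 1*(-419677) = -214 - 1*(-419677) = -214 + 419677 = 419463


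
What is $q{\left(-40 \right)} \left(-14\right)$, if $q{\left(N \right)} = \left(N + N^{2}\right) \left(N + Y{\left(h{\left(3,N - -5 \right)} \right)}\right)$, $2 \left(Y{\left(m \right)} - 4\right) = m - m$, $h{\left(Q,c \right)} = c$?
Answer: $786240$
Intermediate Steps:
$Y{\left(m \right)} = 4$ ($Y{\left(m \right)} = 4 + \frac{m - m}{2} = 4 + \frac{1}{2} \cdot 0 = 4 + 0 = 4$)
$q{\left(N \right)} = \left(4 + N\right) \left(N + N^{2}\right)$ ($q{\left(N \right)} = \left(N + N^{2}\right) \left(N + 4\right) = \left(N + N^{2}\right) \left(4 + N\right) = \left(4 + N\right) \left(N + N^{2}\right)$)
$q{\left(-40 \right)} \left(-14\right) = - 40 \left(4 + \left(-40\right)^{2} + 5 \left(-40\right)\right) \left(-14\right) = - 40 \left(4 + 1600 - 200\right) \left(-14\right) = \left(-40\right) 1404 \left(-14\right) = \left(-56160\right) \left(-14\right) = 786240$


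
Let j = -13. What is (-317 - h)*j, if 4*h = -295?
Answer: 12649/4 ≈ 3162.3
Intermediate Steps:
h = -295/4 (h = (¼)*(-295) = -295/4 ≈ -73.750)
(-317 - h)*j = (-317 - 1*(-295/4))*(-13) = (-317 + 295/4)*(-13) = -973/4*(-13) = 12649/4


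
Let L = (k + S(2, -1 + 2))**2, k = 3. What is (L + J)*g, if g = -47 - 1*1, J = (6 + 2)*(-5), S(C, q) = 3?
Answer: 192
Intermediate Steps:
L = 36 (L = (3 + 3)**2 = 6**2 = 36)
J = -40 (J = 8*(-5) = -40)
g = -48 (g = -47 - 1 = -48)
(L + J)*g = (36 - 40)*(-48) = -4*(-48) = 192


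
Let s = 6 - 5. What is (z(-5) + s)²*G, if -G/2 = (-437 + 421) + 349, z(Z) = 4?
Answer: -16650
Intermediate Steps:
s = 1
G = -666 (G = -2*((-437 + 421) + 349) = -2*(-16 + 349) = -2*333 = -666)
(z(-5) + s)²*G = (4 + 1)²*(-666) = 5²*(-666) = 25*(-666) = -16650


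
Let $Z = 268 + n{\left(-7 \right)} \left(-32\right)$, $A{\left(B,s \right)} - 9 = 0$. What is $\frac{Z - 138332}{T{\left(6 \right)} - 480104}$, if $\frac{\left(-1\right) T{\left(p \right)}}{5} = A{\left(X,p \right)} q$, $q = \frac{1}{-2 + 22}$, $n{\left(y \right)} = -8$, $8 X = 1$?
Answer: $\frac{551232}{1920425} \approx 0.28704$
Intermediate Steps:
$X = \frac{1}{8}$ ($X = \frac{1}{8} \cdot 1 = \frac{1}{8} \approx 0.125$)
$A{\left(B,s \right)} = 9$ ($A{\left(B,s \right)} = 9 + 0 = 9$)
$q = \frac{1}{20} \approx 0.05$
$T{\left(p \right)} = - \frac{9}{4}$ ($T{\left(p \right)} = - 5 \cdot 9 \cdot \frac{1}{20} = \left(-5\right) \frac{9}{20} = - \frac{9}{4}$)
$Z = 524$ ($Z = 268 - -256 = 268 + 256 = 524$)
$\frac{Z - 138332}{T{\left(6 \right)} - 480104} = \frac{524 - 138332}{- \frac{9}{4} - 480104} = - \frac{137808}{- \frac{1920425}{4}} = \left(-137808\right) \left(- \frac{4}{1920425}\right) = \frac{551232}{1920425}$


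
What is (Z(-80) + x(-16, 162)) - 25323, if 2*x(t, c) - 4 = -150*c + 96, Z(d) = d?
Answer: -37503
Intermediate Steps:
x(t, c) = 50 - 75*c (x(t, c) = 2 + (-150*c + 96)/2 = 2 + (96 - 150*c)/2 = 2 + (48 - 75*c) = 50 - 75*c)
(Z(-80) + x(-16, 162)) - 25323 = (-80 + (50 - 75*162)) - 25323 = (-80 + (50 - 12150)) - 25323 = (-80 - 12100) - 25323 = -12180 - 25323 = -37503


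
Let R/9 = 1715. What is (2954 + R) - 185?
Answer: 18204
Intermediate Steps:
R = 15435 (R = 9*1715 = 15435)
(2954 + R) - 185 = (2954 + 15435) - 185 = 18389 - 185 = 18204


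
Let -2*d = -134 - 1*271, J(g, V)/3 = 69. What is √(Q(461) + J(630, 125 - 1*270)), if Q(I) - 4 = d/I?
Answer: √179741134/922 ≈ 14.541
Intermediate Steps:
J(g, V) = 207 (J(g, V) = 3*69 = 207)
d = 405/2 (d = -(-134 - 1*271)/2 = -(-134 - 271)/2 = -½*(-405) = 405/2 ≈ 202.50)
Q(I) = 4 + 405/(2*I)
√(Q(461) + J(630, 125 - 1*270)) = √((4 + (405/2)/461) + 207) = √((4 + (405/2)*(1/461)) + 207) = √((4 + 405/922) + 207) = √(4093/922 + 207) = √(194947/922) = √179741134/922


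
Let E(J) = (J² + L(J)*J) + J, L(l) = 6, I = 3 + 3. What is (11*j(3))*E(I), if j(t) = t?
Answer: 2574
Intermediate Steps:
I = 6
E(J) = J² + 7*J (E(J) = (J² + 6*J) + J = J² + 7*J)
(11*j(3))*E(I) = (11*3)*(6*(7 + 6)) = 33*(6*13) = 33*78 = 2574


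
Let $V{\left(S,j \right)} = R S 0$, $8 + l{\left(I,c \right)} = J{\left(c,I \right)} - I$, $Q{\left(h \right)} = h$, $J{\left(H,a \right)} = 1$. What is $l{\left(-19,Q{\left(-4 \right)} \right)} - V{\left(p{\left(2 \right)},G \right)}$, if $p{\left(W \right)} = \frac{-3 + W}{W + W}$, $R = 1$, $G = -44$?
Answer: $12$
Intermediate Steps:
$p{\left(W \right)} = \frac{-3 + W}{2 W}$
$l{\left(I,c \right)} = -7 - I$ ($l{\left(I,c \right)} = -8 - \left(-1 + I\right) = -7 - I$)
$V{\left(S,j \right)} = 0$ ($V{\left(S,j \right)} = 1 S 0 = S 0 = 0$)
$l{\left(-19,Q{\left(-4 \right)} \right)} - V{\left(p{\left(2 \right)},G \right)} = \left(-7 - -19\right) - 0 = \left(-7 + 19\right) + 0 = 12 + 0 = 12$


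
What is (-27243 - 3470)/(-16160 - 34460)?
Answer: 30713/50620 ≈ 0.60674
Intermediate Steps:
(-27243 - 3470)/(-16160 - 34460) = -30713/(-50620) = -30713*(-1/50620) = 30713/50620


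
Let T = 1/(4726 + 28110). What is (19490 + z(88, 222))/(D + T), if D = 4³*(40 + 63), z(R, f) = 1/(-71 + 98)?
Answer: 17279321116/5844282651 ≈ 2.9566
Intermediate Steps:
T = 1/32836 ≈ 3.0454e-5
z(R, f) = 1/27
D = 6592 (D = 64*103 = 6592)
(19490 + z(88, 222))/(D + T) = (19490 + 1/27)/(6592 + 1/32836) = 526231/(27*(216454913/32836)) = (526231/27)*(32836/216454913) = 17279321116/5844282651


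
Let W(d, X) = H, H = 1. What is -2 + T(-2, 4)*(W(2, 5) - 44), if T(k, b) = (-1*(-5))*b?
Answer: -862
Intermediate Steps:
W(d, X) = 1
T(k, b) = 5*b
-2 + T(-2, 4)*(W(2, 5) - 44) = -2 + (5*4)*(1 - 44) = -2 + 20*(-43) = -2 - 860 = -862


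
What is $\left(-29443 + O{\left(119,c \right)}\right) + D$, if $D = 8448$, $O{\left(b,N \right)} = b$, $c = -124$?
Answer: $-20876$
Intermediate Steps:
$\left(-29443 + O{\left(119,c \right)}\right) + D = \left(-29443 + 119\right) + 8448 = -29324 + 8448 = -20876$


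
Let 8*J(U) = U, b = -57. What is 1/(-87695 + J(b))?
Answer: -8/701617 ≈ -1.1402e-5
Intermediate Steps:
J(U) = U/8
1/(-87695 + J(b)) = 1/(-87695 + (⅛)*(-57)) = 1/(-87695 - 57/8) = 1/(-701617/8) = -8/701617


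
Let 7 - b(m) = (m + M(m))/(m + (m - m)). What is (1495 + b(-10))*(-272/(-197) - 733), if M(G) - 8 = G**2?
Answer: -1089471111/985 ≈ -1.1061e+6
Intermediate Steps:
M(G) = 8 + G**2
b(m) = 7 - (8 + m + m**2)/m (b(m) = 7 - (m + (8 + m**2))/(m + (m - m)) = 7 - (8 + m + m**2)/(m + 0) = 7 - (8 + m + m**2)/m)
(1495 + b(-10))*(-272/(-197) - 733) = (1495 + (6 - 1*(-10) - 8/(-10)))*(-272/(-197) - 733) = (1495 + (6 + 10 - 8*(-1/10)))*(-272*(-1/197) - 733) = (1495 + (6 + 10 + 4/5))*(272/197 - 733) = (1495 + 84/5)*(-144129/197) = (7559/5)*(-144129/197) = -1089471111/985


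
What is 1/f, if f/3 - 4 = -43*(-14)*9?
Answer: 1/16266 ≈ 6.1478e-5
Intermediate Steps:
f = 16266 (f = 12 + 3*(-43*(-14)*9) = 12 + 3*(602*9) = 12 + 3*5418 = 12 + 16254 = 16266)
1/f = 1/16266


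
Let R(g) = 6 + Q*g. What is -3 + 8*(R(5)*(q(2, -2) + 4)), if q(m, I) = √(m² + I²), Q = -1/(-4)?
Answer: 229 + 116*√2 ≈ 393.05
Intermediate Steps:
Q = ¼ (Q = -1*(-¼) = ¼ ≈ 0.25000)
q(m, I) = √(I² + m²)
R(g) = 6 + g/4
-3 + 8*(R(5)*(q(2, -2) + 4)) = -3 + 8*((6 + (¼)*5)*(√((-2)² + 2²) + 4)) = -3 + 8*((6 + 5/4)*(√(4 + 4) + 4)) = -3 + 8*(29*(√8 + 4)/4) = -3 + 8*(29*(2*√2 + 4)/4) = -3 + 8*(29*(4 + 2*√2)/4) = -3 + 8*(29 + 29*√2/2) = -3 + (232 + 116*√2) = 229 + 116*√2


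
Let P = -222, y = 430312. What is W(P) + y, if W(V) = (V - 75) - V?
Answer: 430237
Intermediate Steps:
W(V) = -75 (W(V) = (-75 + V) - V = -75)
W(P) + y = -75 + 430312 = 430237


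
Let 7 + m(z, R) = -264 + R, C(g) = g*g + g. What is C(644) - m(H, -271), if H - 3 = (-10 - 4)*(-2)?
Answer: 415922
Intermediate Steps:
H = 31 (H = 3 + (-10 - 4)*(-2) = 3 - 14*(-2) = 3 + 28 = 31)
C(g) = g + g**2 (C(g) = g**2 + g = g + g**2)
m(z, R) = -271 + R (m(z, R) = -7 + (-264 + R) = -271 + R)
C(644) - m(H, -271) = 644*(1 + 644) - (-271 - 271) = 644*645 - 1*(-542) = 415380 + 542 = 415922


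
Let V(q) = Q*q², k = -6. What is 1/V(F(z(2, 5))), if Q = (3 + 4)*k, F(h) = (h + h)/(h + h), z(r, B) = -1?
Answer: -1/42 ≈ -0.023810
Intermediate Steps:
F(h) = 1 (F(h) = (2*h)/((2*h)) = (2*h)*(1/(2*h)) = 1)
Q = -42 (Q = (3 + 4)*(-6) = 7*(-6) = -42)
V(q) = -42*q²
1/V(F(z(2, 5))) = 1/(-42*1²) = 1/(-42*1) = 1/(-42) = -1/42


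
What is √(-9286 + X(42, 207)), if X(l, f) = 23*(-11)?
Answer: I*√9539 ≈ 97.668*I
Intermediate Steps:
X(l, f) = -253
√(-9286 + X(42, 207)) = √(-9286 - 253) = √(-9539) = I*√9539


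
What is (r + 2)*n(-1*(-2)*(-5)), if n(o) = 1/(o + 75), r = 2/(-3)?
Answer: 4/195 ≈ 0.020513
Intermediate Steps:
r = -⅔ (r = 2*(-⅓) = -⅔ ≈ -0.66667)
n(o) = 1/(75 + o)
(r + 2)*n(-1*(-2)*(-5)) = (-⅔ + 2)/(75 - 1*(-2)*(-5)) = 4/(3*(75 + 2*(-5))) = 4/(3*(75 - 10)) = (4/3)/65 = (4/3)*(1/65) = 4/195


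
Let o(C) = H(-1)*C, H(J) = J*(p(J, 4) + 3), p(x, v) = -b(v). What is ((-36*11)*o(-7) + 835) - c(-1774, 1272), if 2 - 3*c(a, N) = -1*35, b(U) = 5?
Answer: 19100/3 ≈ 6366.7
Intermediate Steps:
c(a, N) = 37/3 (c(a, N) = 2/3 - (-1)*35/3 = 2/3 - 1/3*(-35) = 2/3 + 35/3 = 37/3)
p(x, v) = -5 (p(x, v) = -1*5 = -5)
H(J) = -2*J (H(J) = J*(-5 + 3) = J*(-2) = -2*J)
o(C) = 2*C (o(C) = (-2*(-1))*C = 2*C)
((-36*11)*o(-7) + 835) - c(-1774, 1272) = ((-36*11)*(2*(-7)) + 835) - 1*37/3 = (-396*(-14) + 835) - 37/3 = (5544 + 835) - 37/3 = 6379 - 37/3 = 19100/3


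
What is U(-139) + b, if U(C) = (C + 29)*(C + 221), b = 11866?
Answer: 2846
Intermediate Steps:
U(C) = (29 + C)*(221 + C)
U(-139) + b = (6409 + (-139)² + 250*(-139)) + 11866 = (6409 + 19321 - 34750) + 11866 = -9020 + 11866 = 2846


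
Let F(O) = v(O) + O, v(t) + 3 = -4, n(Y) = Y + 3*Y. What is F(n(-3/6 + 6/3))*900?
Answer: -900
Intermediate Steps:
n(Y) = 4*Y
v(t) = -7 (v(t) = -3 - 4 = -7)
F(O) = -7 + O
F(n(-3/6 + 6/3))*900 = (-7 + 4*(-3/6 + 6/3))*900 = (-7 + 4*(-3*1/6 + 6*(1/3)))*900 = (-7 + 4*(-1/2 + 2))*900 = (-7 + 4*(3/2))*900 = (-7 + 6)*900 = -1*900 = -900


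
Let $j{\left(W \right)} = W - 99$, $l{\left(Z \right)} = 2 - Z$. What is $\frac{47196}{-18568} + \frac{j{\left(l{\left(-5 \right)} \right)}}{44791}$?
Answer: $- \frac{528916073}{207919822} \approx -2.5438$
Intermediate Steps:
$j{\left(W \right)} = -99 + W$
$\frac{47196}{-18568} + \frac{j{\left(l{\left(-5 \right)} \right)}}{44791} = \frac{47196}{-18568} + \frac{-99 + \left(2 - -5\right)}{44791} = 47196 \left(- \frac{1}{18568}\right) + \left(-99 + \left(2 + 5\right)\right) \frac{1}{44791} = - \frac{11799}{4642} + \left(-99 + 7\right) \frac{1}{44791} = - \frac{11799}{4642} - \frac{92}{44791} = - \frac{528916073}{207919822}$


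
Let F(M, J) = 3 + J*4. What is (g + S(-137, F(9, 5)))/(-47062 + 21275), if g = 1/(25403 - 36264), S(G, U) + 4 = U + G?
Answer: 1281599/280072607 ≈ 0.0045760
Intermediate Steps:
F(M, J) = 3 + 4*J
S(G, U) = -4 + G + U (S(G, U) = -4 + (U + G) = -4 + (G + U) = -4 + G + U)
g = -1/10861 (g = 1/(-10861) = -1/10861 ≈ -9.2073e-5)
(g + S(-137, F(9, 5)))/(-47062 + 21275) = (-1/10861 + (-4 - 137 + (3 + 4*5)))/(-47062 + 21275) = (-1/10861 + (-4 - 137 + (3 + 20)))/(-25787) = (-1/10861 + (-4 - 137 + 23))*(-1/25787) = (-1/10861 - 118)*(-1/25787) = -1281599/10861*(-1/25787) = 1281599/280072607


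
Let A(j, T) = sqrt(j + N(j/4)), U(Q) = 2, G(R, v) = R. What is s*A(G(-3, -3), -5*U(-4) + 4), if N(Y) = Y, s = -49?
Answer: -49*I*sqrt(15)/2 ≈ -94.888*I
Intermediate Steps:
A(j, T) = sqrt(5)*sqrt(j)/2 (A(j, T) = sqrt(j + j/4) = sqrt(5*j/4) = sqrt(5)*sqrt(j)/2)
s*A(G(-3, -3), -5*U(-4) + 4) = -49*sqrt(5)*sqrt(-3)/2 = -49*sqrt(5)*I*sqrt(3)/2 = -49*I*sqrt(15)/2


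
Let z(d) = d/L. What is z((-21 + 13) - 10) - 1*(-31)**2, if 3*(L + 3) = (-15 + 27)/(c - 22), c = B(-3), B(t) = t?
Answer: -75469/79 ≈ -955.30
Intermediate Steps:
c = -3
L = -79/25 (L = -3 + ((-15 + 27)/(-3 - 22))/3 = -3 + (12/(-25))/3 = -3 + (12*(-1/25))/3 = -3 + (1/3)*(-12/25) = -3 - 4/25 = -79/25 ≈ -3.1600)
z(d) = -25*d/79 (z(d) = d/(-79/25) = -25*d/79)
z((-21 + 13) - 10) - 1*(-31)**2 = -25*((-21 + 13) - 10)/79 - 1*(-31)**2 = -25*(-8 - 10)/79 - 1*961 = -25/79*(-18) - 961 = 450/79 - 961 = -75469/79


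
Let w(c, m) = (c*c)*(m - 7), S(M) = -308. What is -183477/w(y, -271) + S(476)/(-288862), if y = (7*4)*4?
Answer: 551771435/10278865408 ≈ 0.053680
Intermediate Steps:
y = 112 (y = 28*4 = 112)
w(c, m) = c**2*(-7 + m)
-183477/w(y, -271) + S(476)/(-288862) = -183477*1/(12544*(-7 - 271)) - 308/(-288862) = -183477/(12544*(-278)) - 308*(-1/288862) = -183477/(-3487232) + 22/20633 = -183477*(-1/3487232) + 22/20633 = 26211/498176 + 22/20633 = 551771435/10278865408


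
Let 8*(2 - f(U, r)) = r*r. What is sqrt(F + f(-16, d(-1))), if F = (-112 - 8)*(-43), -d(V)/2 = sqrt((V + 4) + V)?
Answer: sqrt(5161) ≈ 71.840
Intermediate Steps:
d(V) = -2*sqrt(4 + 2*V) (d(V) = -2*sqrt((V + 4) + V) = -2*sqrt((4 + V) + V) = -2*sqrt(4 + 2*V))
F = 5160 (F = -120*(-43) = 5160)
f(U, r) = 2 - r**2/8 (f(U, r) = 2 - r*r/8 = 2 - r**2/8)
sqrt(F + f(-16, d(-1))) = sqrt(5160 + (2 - (-2*sqrt(4 + 2*(-1)))**2/8)) = sqrt(5160 + (2 - (-2*sqrt(4 - 2))**2/8)) = sqrt(5160 + (2 - (-2*sqrt(2))**2/8)) = sqrt(5160 + (2 - 1/8*8)) = sqrt(5160 + (2 - 1)) = sqrt(5160 + 1) = sqrt(5161)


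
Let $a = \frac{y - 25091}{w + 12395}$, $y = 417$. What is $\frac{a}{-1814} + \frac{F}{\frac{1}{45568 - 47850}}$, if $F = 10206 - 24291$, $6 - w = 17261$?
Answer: $\frac{141682446587063}{4408020} \approx 3.2142 \cdot 10^{7}$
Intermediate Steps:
$w = -17255$ ($w = 6 - 17261 = -17255$)
$F = -14085$
$a = \frac{12337}{2430}$ ($a = \frac{417 - 25091}{-17255 + 12395} = - \frac{24674}{-4860} = \left(-24674\right) \left(- \frac{1}{4860}\right) = \frac{12337}{2430} \approx 5.077$)
$\frac{a}{-1814} + \frac{F}{\frac{1}{45568 - 47850}} = \frac{12337}{2430 \left(-1814\right)} - \frac{14085}{\frac{1}{45568 - 47850}} = \frac{12337}{2430} \left(- \frac{1}{1814}\right) - \frac{14085}{\frac{1}{-2282}} = - \frac{12337}{4408020} - \frac{14085}{- \frac{1}{2282}} = - \frac{12337}{4408020} - -32141970 = - \frac{12337}{4408020} + 32141970 = \frac{141682446587063}{4408020}$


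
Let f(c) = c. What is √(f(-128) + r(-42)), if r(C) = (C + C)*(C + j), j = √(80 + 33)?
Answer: 2*√(850 - 21*√113) ≈ 50.071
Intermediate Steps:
j = √113 ≈ 10.630
r(C) = 2*C*(C + √113) (r(C) = (C + C)*(C + √113) = (2*C)*(C + √113) = 2*C*(C + √113))
√(f(-128) + r(-42)) = √(-128 + 2*(-42)*(-42 + √113)) = √(-128 + (3528 - 84*√113)) = √(3400 - 84*√113)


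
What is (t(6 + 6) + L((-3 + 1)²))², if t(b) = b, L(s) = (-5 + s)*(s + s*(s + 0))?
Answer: 64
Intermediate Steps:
L(s) = (-5 + s)*(s + s²) (L(s) = (-5 + s)*(s + s*s) = (-5 + s)*(s + s²))
(t(6 + 6) + L((-3 + 1)²))² = ((6 + 6) + (-3 + 1)²*(-5 + ((-3 + 1)²)² - 4*(-3 + 1)²))² = (12 + (-2)²*(-5 + ((-2)²)² - 4*(-2)²))² = (12 + 4*(-5 + 4² - 4*4))² = (12 + 4*(-5 + 16 - 16))² = (12 + 4*(-5))² = (12 - 20)² = (-8)² = 64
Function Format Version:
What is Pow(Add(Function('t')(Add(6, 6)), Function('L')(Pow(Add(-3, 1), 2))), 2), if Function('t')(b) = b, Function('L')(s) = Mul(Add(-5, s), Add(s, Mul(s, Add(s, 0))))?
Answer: 64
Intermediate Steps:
Function('L')(s) = Mul(Add(-5, s), Add(s, Pow(s, 2))) (Function('L')(s) = Mul(Add(-5, s), Add(s, Mul(s, s))) = Mul(Add(-5, s), Add(s, Pow(s, 2))))
Pow(Add(Function('t')(Add(6, 6)), Function('L')(Pow(Add(-3, 1), 2))), 2) = Pow(Add(Add(6, 6), Mul(Pow(Add(-3, 1), 2), Add(-5, Pow(Pow(Add(-3, 1), 2), 2), Mul(-4, Pow(Add(-3, 1), 2))))), 2) = Pow(Add(12, Mul(Pow(-2, 2), Add(-5, Pow(Pow(-2, 2), 2), Mul(-4, Pow(-2, 2))))), 2) = Pow(Add(12, Mul(4, Add(-5, Pow(4, 2), Mul(-4, 4)))), 2) = Pow(Add(12, Mul(4, Add(-5, 16, -16))), 2) = Pow(Add(12, Mul(4, -5)), 2) = Pow(Add(12, -20), 2) = Pow(-8, 2) = 64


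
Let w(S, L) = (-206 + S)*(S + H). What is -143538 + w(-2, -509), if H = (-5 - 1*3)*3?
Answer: -138130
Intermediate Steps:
H = -24 (H = (-5 - 3)*3 = -8*3 = -24)
w(S, L) = (-206 + S)*(-24 + S) (w(S, L) = (-206 + S)*(S - 24) = (-206 + S)*(-24 + S))
-143538 + w(-2, -509) = -143538 + (4944 + (-2)² - 230*(-2)) = -143538 + (4944 + 4 + 460) = -143538 + 5408 = -138130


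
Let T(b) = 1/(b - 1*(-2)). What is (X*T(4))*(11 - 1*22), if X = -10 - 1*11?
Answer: 77/2 ≈ 38.500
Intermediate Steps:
X = -21 (X = -10 - 11 = -21)
T(b) = 1/(2 + b) (T(b) = 1/(b + 2) = 1/(2 + b))
(X*T(4))*(11 - 1*22) = (-21/(2 + 4))*(11 - 1*22) = (-21/6)*(11 - 22) = -21*⅙*(-11) = -7/2*(-11) = 77/2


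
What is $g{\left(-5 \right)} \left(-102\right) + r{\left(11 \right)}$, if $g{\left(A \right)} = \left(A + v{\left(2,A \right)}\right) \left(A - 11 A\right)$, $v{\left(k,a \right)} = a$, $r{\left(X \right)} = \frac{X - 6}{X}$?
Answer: $\frac{561005}{11} \approx 51000.0$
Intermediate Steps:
$r{\left(X \right)} = \frac{-6 + X}{X}$ ($r{\left(X \right)} = \frac{X - 6}{X} = \frac{-6 + X}{X}$)
$g{\left(A \right)} = - 20 A^{2}$ ($g{\left(A \right)} = \left(A + A\right) \left(A - 11 A\right) = 2 A \left(- 10 A\right) = - 20 A^{2}$)
$g{\left(-5 \right)} \left(-102\right) + r{\left(11 \right)} = - 20 \left(-5\right)^{2} \left(-102\right) + \frac{-6 + 11}{11} = \left(-20\right) 25 \left(-102\right) + \frac{1}{11} \cdot 5 = \left(-500\right) \left(-102\right) + \frac{5}{11} = 51000 + \frac{5}{11} = \frac{561005}{11}$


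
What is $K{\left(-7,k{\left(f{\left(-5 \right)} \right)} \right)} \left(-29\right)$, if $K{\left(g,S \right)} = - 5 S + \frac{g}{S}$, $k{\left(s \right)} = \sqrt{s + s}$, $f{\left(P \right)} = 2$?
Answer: $\frac{783}{2} \approx 391.5$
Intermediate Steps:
$k{\left(s \right)} = \sqrt{2} \sqrt{s}$ ($k{\left(s \right)} = \sqrt{2 s} = \sqrt{2} \sqrt{s}$)
$K{\left(-7,k{\left(f{\left(-5 \right)} \right)} \right)} \left(-29\right) = \left(- 5 \sqrt{2} \sqrt{2} - \frac{7}{\sqrt{2} \sqrt{2}}\right) \left(-29\right) = \left(\left(-5\right) 2 - \frac{7}{2}\right) \left(-29\right) = \left(-10 - \frac{7}{2}\right) \left(-29\right) = \left(- \frac{27}{2}\right) \left(-29\right) = \frac{783}{2}$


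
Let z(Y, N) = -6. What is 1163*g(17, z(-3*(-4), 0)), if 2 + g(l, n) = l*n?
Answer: -120952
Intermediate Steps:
g(l, n) = -2 + l*n
1163*g(17, z(-3*(-4), 0)) = 1163*(-2 + 17*(-6)) = 1163*(-2 - 102) = 1163*(-104) = -120952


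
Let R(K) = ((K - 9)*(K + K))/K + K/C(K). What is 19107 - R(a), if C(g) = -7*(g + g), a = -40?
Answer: 268871/14 ≈ 19205.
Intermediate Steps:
C(g) = -14*g
R(K) = -253/14 + 2*K (R(K) = ((K - 9)*(K + K))/K + K/((-14*K)) = ((-9 + K)*(2*K))/K + K*(-1/(14*K)) = (2*K*(-9 + K))/K - 1/14 = (-18 + 2*K) - 1/14 = -253/14 + 2*K)
19107 - R(a) = 19107 - (-253/14 + 2*(-40)) = 19107 - (-253/14 - 80) = 19107 - 1*(-1373/14) = 19107 + 1373/14 = 268871/14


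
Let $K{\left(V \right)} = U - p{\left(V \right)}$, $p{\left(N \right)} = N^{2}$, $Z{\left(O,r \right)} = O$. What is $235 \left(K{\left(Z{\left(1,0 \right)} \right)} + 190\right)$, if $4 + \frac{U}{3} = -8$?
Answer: $35955$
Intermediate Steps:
$U = -36$ ($U = -12 + 3 \left(-8\right) = -12 - 24 = -36$)
$K{\left(V \right)} = -36 - V^{2}$
$235 \left(K{\left(Z{\left(1,0 \right)} \right)} + 190\right) = 235 \left(\left(-36 - 1^{2}\right) + 190\right) = 235 \left(\left(-36 - 1\right) + 190\right) = 235 \left(-37 + 190\right) = 235 \cdot 153 = 35955$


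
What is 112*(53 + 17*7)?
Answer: 19264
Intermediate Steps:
112*(53 + 17*7) = 112*(53 + 119) = 112*172 = 19264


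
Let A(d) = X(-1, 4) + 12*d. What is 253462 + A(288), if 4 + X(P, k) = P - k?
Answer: 256909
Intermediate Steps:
X(P, k) = -4 + P - k (X(P, k) = -4 + (P - k) = -4 + P - k)
A(d) = -9 + 12*d (A(d) = (-4 - 1 - 1*4) + 12*d = (-4 - 1 - 4) + 12*d = -9 + 12*d)
253462 + A(288) = 253462 + (-9 + 12*288) = 253462 + (-9 + 3456) = 253462 + 3447 = 256909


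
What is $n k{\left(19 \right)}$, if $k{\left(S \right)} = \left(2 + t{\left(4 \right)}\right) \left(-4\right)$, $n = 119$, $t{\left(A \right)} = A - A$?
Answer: $-952$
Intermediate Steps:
$t{\left(A \right)} = 0$
$k{\left(S \right)} = -8$ ($k{\left(S \right)} = \left(2 + 0\right) \left(-4\right) = 2 \left(-4\right) = -8$)
$n k{\left(19 \right)} = 119 \left(-8\right) = -952$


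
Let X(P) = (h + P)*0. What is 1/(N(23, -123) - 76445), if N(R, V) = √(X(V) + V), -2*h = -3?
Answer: -76445/5843838148 - I*√123/5843838148 ≈ -1.3081e-5 - 1.8978e-9*I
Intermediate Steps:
h = 3/2 (h = -½*(-3) = 3/2 ≈ 1.5000)
X(P) = 0 (X(P) = (3/2 + P)*0 = 0)
N(R, V) = √V (N(R, V) = √(0 + V) = √V)
1/(N(23, -123) - 76445) = 1/(√(-123) - 76445) = 1/(I*√123 - 76445) = 1/(-76445 + I*√123)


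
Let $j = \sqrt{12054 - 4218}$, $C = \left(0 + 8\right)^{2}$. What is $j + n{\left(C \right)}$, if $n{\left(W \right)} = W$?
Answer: $64 + 2 \sqrt{1959} \approx 152.52$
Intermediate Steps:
$C = 64$ ($C = 8^{2} = 64$)
$j = 2 \sqrt{1959}$ ($j = \sqrt{7836} = 2 \sqrt{1959} \approx 88.521$)
$j + n{\left(C \right)} = 2 \sqrt{1959} + 64 = 64 + 2 \sqrt{1959}$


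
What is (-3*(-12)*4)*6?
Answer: 864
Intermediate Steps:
(-3*(-12)*4)*6 = (36*4)*6 = 144*6 = 864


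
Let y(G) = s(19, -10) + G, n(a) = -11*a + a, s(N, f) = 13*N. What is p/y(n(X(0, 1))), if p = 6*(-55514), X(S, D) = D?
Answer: -111028/79 ≈ -1405.4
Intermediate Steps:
n(a) = -10*a
p = -333084
y(G) = 247 + G (y(G) = 13*19 + G = 247 + G)
p/y(n(X(0, 1))) = -333084/(247 - 10*1) = -333084/(247 - 10) = -333084/237 = -333084*1/237 = -111028/79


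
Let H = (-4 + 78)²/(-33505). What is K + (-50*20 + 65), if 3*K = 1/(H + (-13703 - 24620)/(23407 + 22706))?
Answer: -75640403140/80869837 ≈ -935.33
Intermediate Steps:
H = -5476/33505 (H = 74²*(-1/33505) = 5476*(-1/33505) = -5476/33505 ≈ -0.16344)
K = -27105545/80869837 (K = 1/(3*(-5476/33505 + (-13703 - 24620)/(23407 + 22706))) = 1/(3*(-5476/33505 - 38323/46113)) = 1/(3*(-5476/33505 - 38323*1/46113)) = 1/(3*(-5476/33505 - 2017/2427)) = 1/(3*(-80869837/81316635)) = (⅓)*(-81316635/80869837) = -27105545/80869837 ≈ -0.33518)
K + (-50*20 + 65) = -27105545/80869837 + (-50*20 + 65) = -27105545/80869837 + (-1000 + 65) = -27105545/80869837 - 935 = -75640403140/80869837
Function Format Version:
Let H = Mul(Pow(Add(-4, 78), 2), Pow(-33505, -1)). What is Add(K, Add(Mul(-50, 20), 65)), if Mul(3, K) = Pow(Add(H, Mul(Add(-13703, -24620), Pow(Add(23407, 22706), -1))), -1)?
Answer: Rational(-75640403140, 80869837) ≈ -935.33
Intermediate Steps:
H = Rational(-5476, 33505) (H = Mul(Pow(74, 2), Rational(-1, 33505)) = Mul(5476, Rational(-1, 33505)) = Rational(-5476, 33505) ≈ -0.16344)
K = Rational(-27105545, 80869837) (K = Mul(Rational(1, 3), Pow(Add(Rational(-5476, 33505), Mul(Add(-13703, -24620), Pow(Add(23407, 22706), -1))), -1)) = Mul(Rational(1, 3), Pow(Add(Rational(-5476, 33505), Mul(-38323, Pow(46113, -1))), -1)) = Mul(Rational(1, 3), Pow(Add(Rational(-5476, 33505), Mul(-38323, Rational(1, 46113))), -1)) = Mul(Rational(1, 3), Pow(Add(Rational(-5476, 33505), Rational(-2017, 2427)), -1)) = Mul(Rational(1, 3), Pow(Rational(-80869837, 81316635), -1)) = Mul(Rational(1, 3), Rational(-81316635, 80869837)) = Rational(-27105545, 80869837) ≈ -0.33518)
Add(K, Add(Mul(-50, 20), 65)) = Add(Rational(-27105545, 80869837), Add(Mul(-50, 20), 65)) = Add(Rational(-27105545, 80869837), Add(-1000, 65)) = Add(Rational(-27105545, 80869837), -935) = Rational(-75640403140, 80869837)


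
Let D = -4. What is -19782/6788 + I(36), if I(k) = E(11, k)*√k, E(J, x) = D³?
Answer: -1313187/3394 ≈ -386.91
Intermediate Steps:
E(J, x) = -64 (E(J, x) = (-4)³ = -64)
I(k) = -64*√k
-19782/6788 + I(36) = -19782/6788 - 64*√36 = -19782*1/6788 - 64*6 = -9891/3394 - 384 = -1313187/3394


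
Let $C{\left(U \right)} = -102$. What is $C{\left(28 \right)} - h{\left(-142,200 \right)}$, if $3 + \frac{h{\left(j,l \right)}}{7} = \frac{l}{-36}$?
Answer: $- \frac{379}{9} \approx -42.111$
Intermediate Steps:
$h{\left(j,l \right)} = -21 - \frac{7 l}{36}$ ($h{\left(j,l \right)} = -21 + 7 \frac{l}{-36} = -21 + 7 l \left(- \frac{1}{36}\right) = -21 + 7 \left(- \frac{l}{36}\right) = -21 - \frac{7 l}{36}$)
$C{\left(28 \right)} - h{\left(-142,200 \right)} = -102 - \left(-21 - \frac{350}{9}\right) = -102 - - \frac{539}{9} = -102 + \frac{539}{9} = - \frac{379}{9}$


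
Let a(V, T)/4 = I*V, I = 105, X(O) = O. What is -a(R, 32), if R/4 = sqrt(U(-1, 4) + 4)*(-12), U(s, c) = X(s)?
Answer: 20160*sqrt(3) ≈ 34918.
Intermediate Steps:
U(s, c) = s
R = -48*sqrt(3) (R = 4*(sqrt(-1 + 4)*(-12)) = 4*(sqrt(3)*(-12)) = 4*(-12*sqrt(3)) = -48*sqrt(3) ≈ -83.138)
a(V, T) = 420*V (a(V, T) = 4*(105*V) = 420*V)
-a(R, 32) = -420*(-48*sqrt(3)) = -(-20160)*sqrt(3) = 20160*sqrt(3)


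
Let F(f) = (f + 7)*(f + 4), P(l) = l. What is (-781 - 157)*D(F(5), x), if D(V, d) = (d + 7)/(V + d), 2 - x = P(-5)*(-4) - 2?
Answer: 4221/46 ≈ 91.761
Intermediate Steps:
x = -16 (x = 2 - (-5*(-4) - 2) = 2 - (20 - 2) = 2 - 1*18 = 2 - 18 = -16)
F(f) = (4 + f)*(7 + f) (F(f) = (7 + f)*(4 + f) = (4 + f)*(7 + f))
D(V, d) = (7 + d)/(V + d)
(-781 - 157)*D(F(5), x) = (-781 - 157)*((7 - 16)/((28 + 5**2 + 11*5) - 16)) = -938*(-9)/((28 + 25 + 55) - 16) = -938*(-9)/(108 - 16) = -938*(-9)/92 = -469*(-9)/46 = -938*(-9/92) = 4221/46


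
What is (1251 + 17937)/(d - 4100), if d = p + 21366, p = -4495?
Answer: 2132/1419 ≈ 1.5025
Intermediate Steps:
d = 16871 (d = -4495 + 21366 = 16871)
(1251 + 17937)/(d - 4100) = (1251 + 17937)/(16871 - 4100) = 19188/12771 = 19188*(1/12771) = 2132/1419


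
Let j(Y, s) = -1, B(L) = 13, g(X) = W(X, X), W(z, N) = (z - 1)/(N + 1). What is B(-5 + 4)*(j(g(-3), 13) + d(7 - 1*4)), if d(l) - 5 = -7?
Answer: -39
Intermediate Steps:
W(z, N) = (-1 + z)/(1 + N)
g(X) = (-1 + X)/(1 + X)
d(l) = -2 (d(l) = 5 - 7 = -2)
B(-5 + 4)*(j(g(-3), 13) + d(7 - 1*4)) = 13*(-1 - 2) = 13*(-3) = -39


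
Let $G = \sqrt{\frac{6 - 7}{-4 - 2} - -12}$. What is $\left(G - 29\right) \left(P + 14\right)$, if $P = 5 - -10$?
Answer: $-841 + \frac{29 \sqrt{438}}{6} \approx -739.85$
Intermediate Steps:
$G = \frac{\sqrt{438}}{6}$ ($G = \sqrt{- \frac{1}{-6} + 12} = \sqrt{\left(-1\right) \left(- \frac{1}{6}\right) + 12} = \sqrt{\frac{1}{6} + 12} = \sqrt{\frac{73}{6}} = \frac{\sqrt{438}}{6} \approx 3.4881$)
$P = 15$ ($P = 5 + 10 = 15$)
$\left(G - 29\right) \left(P + 14\right) = \left(\frac{\sqrt{438}}{6} - 29\right) \left(15 + 14\right) = \left(-29 + \frac{\sqrt{438}}{6}\right) 29 = -841 + \frac{29 \sqrt{438}}{6}$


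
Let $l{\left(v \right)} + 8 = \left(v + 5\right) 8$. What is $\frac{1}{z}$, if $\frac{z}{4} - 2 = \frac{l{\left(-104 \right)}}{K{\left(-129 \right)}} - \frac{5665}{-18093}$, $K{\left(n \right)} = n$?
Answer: $\frac{259333}{8832524} \approx 0.029361$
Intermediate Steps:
$l{\left(v \right)} = 32 + 8 v$ ($l{\left(v \right)} = -8 + \left(v + 5\right) 8 = -8 + \left(5 + v\right) 8 = -8 + \left(40 + 8 v\right) = 32 + 8 v$)
$z = \frac{8832524}{259333}$ ($z = 8 + 4 \left(\frac{32 + 8 \left(-104\right)}{-129} - \frac{5665}{-18093}\right) = 8 + 4 \left(\left(32 - 832\right) \left(- \frac{1}{129}\right) - - \frac{5665}{18093}\right) = 8 + 4 \left(\left(-800\right) \left(- \frac{1}{129}\right) + \frac{5665}{18093}\right) = 8 + 4 \left(\frac{800}{129} + \frac{5665}{18093}\right) = 8 + 4 \cdot \frac{1689465}{259333} = 8 + \frac{6757860}{259333} = \frac{8832524}{259333} \approx 34.059$)
$\frac{1}{z} = \frac{1}{\frac{8832524}{259333}} = \frac{259333}{8832524}$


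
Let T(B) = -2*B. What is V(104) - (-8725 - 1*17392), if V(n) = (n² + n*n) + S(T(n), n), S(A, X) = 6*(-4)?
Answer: 47725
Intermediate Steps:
S(A, X) = -24
V(n) = -24 + 2*n² (V(n) = (n² + n*n) - 24 = (n² + n²) - 24 = 2*n² - 24 = -24 + 2*n²)
V(104) - (-8725 - 1*17392) = (-24 + 2*104²) - (-8725 - 1*17392) = (-24 + 2*10816) - (-8725 - 17392) = (-24 + 21632) - 1*(-26117) = 21608 + 26117 = 47725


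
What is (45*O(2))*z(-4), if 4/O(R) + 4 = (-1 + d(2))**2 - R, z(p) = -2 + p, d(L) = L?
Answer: 216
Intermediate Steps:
O(R) = 4/(-3 - R) (O(R) = 4/(-4 + ((-1 + 2)**2 - R)) = 4/(-4 + (1**2 - R)) = 4/(-4 + (1 - R)) = 4/(-3 - R))
(45*O(2))*z(-4) = (45*(-4/(3 + 2)))*(-2 - 4) = (45*(-4/5))*(-6) = -36*(-6) = 216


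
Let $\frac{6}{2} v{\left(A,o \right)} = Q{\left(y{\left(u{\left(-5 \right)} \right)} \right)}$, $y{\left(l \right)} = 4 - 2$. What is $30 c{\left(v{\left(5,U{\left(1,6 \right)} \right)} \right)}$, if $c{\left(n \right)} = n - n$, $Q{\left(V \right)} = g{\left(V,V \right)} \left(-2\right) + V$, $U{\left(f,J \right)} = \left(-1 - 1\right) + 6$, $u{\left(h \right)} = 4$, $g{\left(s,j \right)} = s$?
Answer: $0$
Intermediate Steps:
$y{\left(l \right)} = 2$
$U{\left(f,J \right)} = 4$ ($U{\left(f,J \right)} = -2 + 6 = 4$)
$Q{\left(V \right)} = - V$ ($Q{\left(V \right)} = V \left(-2\right) + V = - 2 V + V = - V$)
$v{\left(A,o \right)} = - \frac{2}{3}$ ($v{\left(A,o \right)} = \frac{\left(-1\right) 2}{3} = \frac{1}{3} \left(-2\right) = - \frac{2}{3}$)
$c{\left(n \right)} = 0$
$30 c{\left(v{\left(5,U{\left(1,6 \right)} \right)} \right)} = 30 \cdot 0 = 0$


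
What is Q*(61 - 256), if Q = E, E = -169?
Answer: 32955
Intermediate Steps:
Q = -169
Q*(61 - 256) = -169*(61 - 256) = -169*(-195) = 32955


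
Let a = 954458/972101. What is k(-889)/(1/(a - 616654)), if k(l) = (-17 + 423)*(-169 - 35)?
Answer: 49648765267723104/972101 ≈ 5.1074e+10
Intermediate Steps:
a = 954458/972101 (a = 954458*(1/972101) = 954458/972101 ≈ 0.98185)
k(l) = -82824 (k(l) = 406*(-204) = -82824)
k(-889)/(1/(a - 616654)) = -82824/(1/(954458/972101 - 616654)) = -82824/(1/(-599449015596/972101)) = -82824/(-972101/599449015596) = -82824*(-599449015596/972101) = 49648765267723104/972101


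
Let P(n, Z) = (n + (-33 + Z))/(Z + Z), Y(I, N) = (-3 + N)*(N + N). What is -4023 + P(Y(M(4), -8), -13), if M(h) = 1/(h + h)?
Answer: -4028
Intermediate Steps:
M(h) = 1/(2*h)
Y(I, N) = 2*N*(-3 + N) (Y(I, N) = (-3 + N)*(2*N) = 2*N*(-3 + N))
P(n, Z) = (-33 + Z + n)/(2*Z) (P(n, Z) = (-33 + Z + n)/((2*Z)) = (-33 + Z + n)*(1/(2*Z)) = (-33 + Z + n)/(2*Z))
-4023 + P(Y(M(4), -8), -13) = -4023 + (½)*(-33 - 13 + 2*(-8)*(-3 - 8))/(-13) = -4023 + (½)*(-1/13)*(-33 - 13 + 2*(-8)*(-11)) = -4023 + (½)*(-1/13)*(-33 - 13 + 176) = -4023 + (½)*(-1/13)*130 = -4023 - 5 = -4028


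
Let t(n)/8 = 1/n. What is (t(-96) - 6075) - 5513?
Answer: -139057/12 ≈ -11588.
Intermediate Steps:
t(n) = 8/n
(t(-96) - 6075) - 5513 = (8/(-96) - 6075) - 5513 = (8*(-1/96) - 6075) - 5513 = (-1/12 - 6075) - 5513 = -72901/12 - 5513 = -139057/12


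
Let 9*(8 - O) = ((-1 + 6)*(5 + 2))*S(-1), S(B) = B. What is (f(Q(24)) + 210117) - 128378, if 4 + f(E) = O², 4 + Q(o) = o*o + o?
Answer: 6631984/81 ≈ 81876.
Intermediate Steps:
O = 107/9 (O = 8 - (-1 + 6)*(5 + 2)*(-1)/9 = 8 - 5*7*(-1)/9 = 8 - 35*(-1)/9 = 8 - ⅑*(-35) = 8 + 35/9 = 107/9 ≈ 11.889)
Q(o) = -4 + o + o² (Q(o) = -4 + (o*o + o) = -4 + (o² + o) = -4 + (o + o²) = -4 + o + o²)
f(E) = 11125/81 (f(E) = -4 + (107/9)² = -4 + 11449/81 = 11125/81)
(f(Q(24)) + 210117) - 128378 = (11125/81 + 210117) - 128378 = 17030602/81 - 128378 = 6631984/81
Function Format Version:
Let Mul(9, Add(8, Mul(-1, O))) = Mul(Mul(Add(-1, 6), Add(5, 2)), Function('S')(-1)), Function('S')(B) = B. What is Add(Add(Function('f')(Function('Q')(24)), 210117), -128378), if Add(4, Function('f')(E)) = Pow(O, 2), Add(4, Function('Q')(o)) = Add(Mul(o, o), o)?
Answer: Rational(6631984, 81) ≈ 81876.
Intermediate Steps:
O = Rational(107, 9) (O = Add(8, Mul(Rational(-1, 9), Mul(Mul(Add(-1, 6), Add(5, 2)), -1))) = Add(8, Mul(Rational(-1, 9), Mul(Mul(5, 7), -1))) = Add(8, Mul(Rational(-1, 9), Mul(35, -1))) = Add(8, Mul(Rational(-1, 9), -35)) = Add(8, Rational(35, 9)) = Rational(107, 9) ≈ 11.889)
Function('Q')(o) = Add(-4, o, Pow(o, 2)) (Function('Q')(o) = Add(-4, Add(Mul(o, o), o)) = Add(-4, Add(Pow(o, 2), o)) = Add(-4, Add(o, Pow(o, 2))) = Add(-4, o, Pow(o, 2)))
Function('f')(E) = Rational(11125, 81) (Function('f')(E) = Add(-4, Pow(Rational(107, 9), 2)) = Add(-4, Rational(11449, 81)) = Rational(11125, 81))
Add(Add(Function('f')(Function('Q')(24)), 210117), -128378) = Add(Add(Rational(11125, 81), 210117), -128378) = Add(Rational(17030602, 81), -128378) = Rational(6631984, 81)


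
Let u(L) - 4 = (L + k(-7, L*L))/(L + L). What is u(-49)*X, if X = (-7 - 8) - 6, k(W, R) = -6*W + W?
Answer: -87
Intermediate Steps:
k(W, R) = -5*W
X = -21 (X = -15 - 6 = -21)
u(L) = 4 + (35 + L)/(2*L) (u(L) = 4 + (L - 5*(-7))/(L + L) = 4 + (L + 35)/((2*L)) = 4 + (35 + L)*(1/(2*L)) = 4 + (35 + L)/(2*L))
u(-49)*X = ((½)*(35 + 9*(-49))/(-49))*(-21) = ((½)*(-1/49)*(35 - 441))*(-21) = ((½)*(-1/49)*(-406))*(-21) = (29/7)*(-21) = -87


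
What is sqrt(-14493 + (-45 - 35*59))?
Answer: I*sqrt(16603) ≈ 128.85*I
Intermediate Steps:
sqrt(-14493 + (-45 - 35*59)) = sqrt(-14493 + (-45 - 2065)) = sqrt(-14493 - 2110) = sqrt(-16603) = I*sqrt(16603)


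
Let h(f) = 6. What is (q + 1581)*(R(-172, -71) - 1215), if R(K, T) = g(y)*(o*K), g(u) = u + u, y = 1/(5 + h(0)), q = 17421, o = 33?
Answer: -42697494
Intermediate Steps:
y = 1/11 (y = 1/(5 + 6) = 1/11 ≈ 0.090909)
g(u) = 2*u
R(K, T) = 6*K (R(K, T) = (2*(1/11))*(33*K) = 2*(33*K)/11 = 6*K)
(q + 1581)*(R(-172, -71) - 1215) = (17421 + 1581)*(6*(-172) - 1215) = 19002*(-1032 - 1215) = 19002*(-2247) = -42697494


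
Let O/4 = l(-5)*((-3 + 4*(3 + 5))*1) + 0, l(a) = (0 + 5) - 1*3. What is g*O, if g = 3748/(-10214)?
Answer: -434768/5107 ≈ -85.132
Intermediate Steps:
g = -1874/5107 (g = 3748*(-1/10214) = -1874/5107 ≈ -0.36695)
l(a) = 2 (l(a) = 5 - 3 = 2)
O = 232 (O = 4*(2*((-3 + 4*(3 + 5))*1) + 0) = 4*(2*((-3 + 4*8)*1) + 0) = 4*(2*((-3 + 32)*1) + 0) = 4*(2*(29*1) + 0) = 4*(2*29 + 0) = 4*(58 + 0) = 4*58 = 232)
g*O = -1874/5107*232 = -434768/5107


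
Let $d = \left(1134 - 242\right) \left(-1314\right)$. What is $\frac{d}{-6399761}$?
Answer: $\frac{1172088}{6399761} \approx 0.18315$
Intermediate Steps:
$d = -1172088$ ($d = 892 \left(-1314\right) = -1172088$)
$\frac{d}{-6399761} = - \frac{1172088}{-6399761} = \left(-1172088\right) \left(- \frac{1}{6399761}\right) = \frac{1172088}{6399761}$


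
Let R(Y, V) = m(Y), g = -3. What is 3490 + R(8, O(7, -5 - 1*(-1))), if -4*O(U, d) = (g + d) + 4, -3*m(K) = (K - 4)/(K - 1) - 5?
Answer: 73321/21 ≈ 3491.5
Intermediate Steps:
m(K) = 5/3 - (-4 + K)/(3*(-1 + K)) (m(K) = -((K - 4)/(K - 1) - 5)/3 = -((-4 + K)/(-1 + K) - 5)/3 = -(-5 + (-4 + K)/(-1 + K))/3 = 5/3 - (-4 + K)/(3*(-1 + K)))
O(U, d) = -1/4 - d/4 (O(U, d) = -((-3 + d) + 4)/4 = -(1 + d)/4 = -1/4 - d/4)
R(Y, V) = (-1 + 4*Y)/(3*(-1 + Y))
3490 + R(8, O(7, -5 - 1*(-1))) = 3490 + (-1 + 4*8)/(3*(-1 + 8)) = 3490 + (1/3)*(-1 + 32)/7 = 3490 + (1/3)*(1/7)*31 = 3490 + 31/21 = 73321/21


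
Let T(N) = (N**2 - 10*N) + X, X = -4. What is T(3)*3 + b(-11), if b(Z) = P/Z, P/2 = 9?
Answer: -843/11 ≈ -76.636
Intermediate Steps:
P = 18 (P = 2*9 = 18)
b(Z) = 18/Z
T(N) = -4 + N**2 - 10*N (T(N) = (N**2 - 10*N) - 4 = -4 + N**2 - 10*N)
T(3)*3 + b(-11) = (-4 + 3**2 - 10*3)*3 + 18/(-11) = (-4 + 9 - 30)*3 + 18*(-1/11) = -25*3 - 18/11 = -75 - 18/11 = -843/11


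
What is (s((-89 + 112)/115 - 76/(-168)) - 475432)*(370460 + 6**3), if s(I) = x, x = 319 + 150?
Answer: -176057384988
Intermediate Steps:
x = 469
s(I) = 469
(s((-89 + 112)/115 - 76/(-168)) - 475432)*(370460 + 6**3) = (469 - 475432)*(370460 + 6**3) = -474963*(370460 + 216) = -474963*370676 = -176057384988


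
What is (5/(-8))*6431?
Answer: -32155/8 ≈ -4019.4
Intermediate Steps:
(5/(-8))*6431 = (5*(-⅛))*6431 = -5/8*6431 = -32155/8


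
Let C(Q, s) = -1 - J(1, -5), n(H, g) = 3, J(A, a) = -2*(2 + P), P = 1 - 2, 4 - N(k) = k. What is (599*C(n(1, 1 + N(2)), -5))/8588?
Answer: 599/8588 ≈ 0.069749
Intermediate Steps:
N(k) = 4 - k
P = -1
J(A, a) = -2 (J(A, a) = -2*(2 - 1) = -2*1 = -2)
C(Q, s) = 1 (C(Q, s) = -1 - 1*(-2) = -1 + 2 = 1)
(599*C(n(1, 1 + N(2)), -5))/8588 = (599*1)/8588 = 599*(1/8588) = 599/8588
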